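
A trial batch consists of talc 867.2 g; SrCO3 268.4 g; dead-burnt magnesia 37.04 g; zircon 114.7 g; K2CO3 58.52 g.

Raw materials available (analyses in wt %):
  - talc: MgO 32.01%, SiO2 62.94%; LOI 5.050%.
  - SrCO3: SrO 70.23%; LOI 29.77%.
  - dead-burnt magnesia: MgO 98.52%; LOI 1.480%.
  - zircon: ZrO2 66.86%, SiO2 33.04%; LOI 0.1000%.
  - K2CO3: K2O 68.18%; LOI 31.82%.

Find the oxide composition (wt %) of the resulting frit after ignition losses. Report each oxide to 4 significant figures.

Glass mass = 1203 g (batch 1346 − LOI 143.0).
Composition: ZrO2 6.375%, SrO 15.67%, MgO 26.11%, K2O 3.317%, SiO2 48.53%

The whole derivation keeps full float precision at all times; rounding to four significant digits applies to each in-between result as printed — each reported number is rounded only once. All derived quantities are computed using the weight values per 1203 g of glass in full precision (yield, totals, glass mass, ignition loss, the five compositions), precisely as stated by the problem or answer text.
Oxide-by-oxide delivered mass:
  ZrO2: 114.7·0.6686 = 76.69 g
  SrO: 268.4·0.7023 = 188.5 g
  MgO: 867.2·0.3201 + 37.04·0.9852 = 314.1 g
  K2O: 58.52·0.6818 = 39.90 g
  SiO2: 867.2·0.6294 + 114.7·0.3304 = 583.7 g
LOI: 867.2·0.05050 + 268.4·0.2977 + 37.04·0.01480 + 114.7·0.001000 + 58.52·0.3182 = 143.0 g
Net of LOI, the glass mass = 1346 − 143.0 = 1203 g (matching Σ of the oxides)
each wt % is 100 × oxide ÷ glass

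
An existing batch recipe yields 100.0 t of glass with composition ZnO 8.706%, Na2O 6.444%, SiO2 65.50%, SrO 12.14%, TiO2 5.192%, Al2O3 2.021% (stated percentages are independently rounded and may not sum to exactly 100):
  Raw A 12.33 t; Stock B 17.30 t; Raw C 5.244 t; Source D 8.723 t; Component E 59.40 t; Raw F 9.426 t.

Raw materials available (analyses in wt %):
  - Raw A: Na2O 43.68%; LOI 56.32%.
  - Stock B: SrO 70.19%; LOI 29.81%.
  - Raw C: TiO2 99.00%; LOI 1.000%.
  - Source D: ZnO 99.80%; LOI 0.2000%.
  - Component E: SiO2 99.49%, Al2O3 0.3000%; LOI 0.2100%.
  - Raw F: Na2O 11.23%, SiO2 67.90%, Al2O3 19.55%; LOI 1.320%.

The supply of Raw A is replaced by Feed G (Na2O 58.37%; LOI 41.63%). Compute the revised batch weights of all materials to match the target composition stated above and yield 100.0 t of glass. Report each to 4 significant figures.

Each numeric step maintains full precision at every stage; in-progress results are shown (rounded to 4 significant digits) alongside each step; every reported figure carries a single rounding. The derived quantities, including totals, ignition loss, the yield, net glass mass, six oxide percentages, are recomputed starting from the weights per 100.0 t of glass at exact precision as set out in the problem or the answer.
The oxide mass targets at 100.0 t glass:
  ZnO: 8.706% × 100.0 = 8.706 t
  Na2O: 6.444% × 100.0 = 6.444 t
  SiO2: 65.50% × 100.0 = 65.50 t
  SrO: 12.14% × 100.0 = 12.14 t
  TiO2: 5.192% × 100.0 = 5.192 t
  Al2O3: 2.021% × 100.0 = 2.021 t
Checking each oxide sum on the weights just shown, against the basis in use (oxide sums agree with the targets up to rounding of the answer):
  ZnO: 8.723·0.9980 = 8.706 t (target 8.706 t)
  Na2O: 9.226·0.5837 + 9.426·0.1123 = 6.444 t (target 6.444 t)
  SiO2: 59.40·0.9949 + 9.426·0.6790 = 65.50 t (target 65.50 t)
  SrO: 17.30·0.7019 = 12.14 t (target 12.14 t)
  TiO2: 5.244·0.9900 = 5.192 t (target 5.192 t)
  Al2O3: 59.40·0.003000 + 9.426·0.1955 = 2.021 t (target 2.021 t)
Glass mass check: whole batch net of LOI = 100.0 t (summing oxide targets gives 100.0 t; versus the stated basis of 100.0 t — any gap is answer rounding).
Adding the batch up: Σ batch = 109.3 t; ignition loss, Σ(batch × LOI) = 9.317 t; yield: glass divided by total = 91.48%.

Revised batch per 100.0 t glass:
  Feed G: 9.226 t
  Stock B: 17.30 t
  Raw C: 5.244 t
  Source D: 8.723 t
  Component E: 59.40 t
  Raw F: 9.426 t
Total batch = 109.3 t; LOI loss = 9.317 t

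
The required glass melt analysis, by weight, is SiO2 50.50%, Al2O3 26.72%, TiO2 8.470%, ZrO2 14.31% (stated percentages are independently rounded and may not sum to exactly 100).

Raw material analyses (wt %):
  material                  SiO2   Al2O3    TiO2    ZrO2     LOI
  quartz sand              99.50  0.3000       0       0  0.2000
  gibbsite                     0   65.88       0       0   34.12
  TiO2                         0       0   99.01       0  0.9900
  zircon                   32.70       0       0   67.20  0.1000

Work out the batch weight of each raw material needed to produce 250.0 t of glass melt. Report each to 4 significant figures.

Batch per 250.0 t glass melt:
  quartz sand: 109.4 t
  gibbsite: 100.9 t
  TiO2: 21.39 t
  zircon: 53.24 t
Total batch = 284.9 t; LOI loss = 34.91 t; yield = 87.75%

Mid-chain values are displayed rounded off to 4 significant figures within the worked lines; all arithmetic maintains full precision through the solve. Every reported result carries a single rounding — all derived quantities are rebuilt at full precision (totals, the yield, net glass mass, LOI, four oxide percentages) starting from the weights per 250.0 t of glass, exactly as printed in either problem or answer.
Oxide mass targets, per 250.0 t glass melt:
  SiO2: 50.50% × 250.0 = 126.2 t
  Al2O3: 26.72% × 250.0 = 66.80 t
  TiO2: 8.470% × 250.0 = 21.18 t
  ZrO2: 14.31% × 250.0 = 35.78 t
Checking each oxide sum per the reported batch figures, versus the basis set out (summed amounts equal target values modulo rounding of the values):
  SiO2: 109.4·0.9950 + 53.24·0.3270 = 126.3 t (target 126.2 t)
  Al2O3: 109.4·0.003000 + 100.9·0.6588 = 66.80 t (target 66.80 t)
  TiO2: 21.39·0.9901 = 21.18 t (target 21.18 t)
  ZrO2: 53.24·0.6720 = 35.78 t (target 35.78 t)
Glass-mass closure: total charge less LOI = 250.0 t (summing oxide targets gives 250.0 t; versus the stated basis of 250.0 t — rounding explains the deltas).
Adding the batch up: Σ batch = 284.9 t; LOI removed, Σ of batch·LOI: 34.91 t; yield = glass ÷ total batch = 87.75%.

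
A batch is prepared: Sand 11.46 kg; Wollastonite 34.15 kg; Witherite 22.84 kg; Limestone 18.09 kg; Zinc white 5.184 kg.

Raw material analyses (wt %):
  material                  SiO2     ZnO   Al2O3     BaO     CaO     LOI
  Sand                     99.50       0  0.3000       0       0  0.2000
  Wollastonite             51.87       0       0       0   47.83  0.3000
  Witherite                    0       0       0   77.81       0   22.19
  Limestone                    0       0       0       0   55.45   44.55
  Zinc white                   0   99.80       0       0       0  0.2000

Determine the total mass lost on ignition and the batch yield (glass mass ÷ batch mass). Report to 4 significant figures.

LOI loss = 13.26 kg; glass = 78.46 kg; yield = 85.54%

Mid-chain values appear rounded off to 4 significant figures alongside each step. All internal work holds full precision through every step; exactly one rounding lands on each reported figure — derived quantities, which include glass mass, the five compositions, LOI, the yield, the totals, are rebuilt at full precision, as written in the problem or the answer, from the batch weights at 78.46 kg of glass.
Per-material ignition loss:
  Sand: 11.46 × 0.002000 = 0.02292 kg
  Wollastonite: 34.15 × 0.003000 = 0.1024 kg
  Witherite: 22.84 × 0.2219 = 5.068 kg
  Limestone: 18.09 × 0.4455 = 8.059 kg
  Zinc white: 5.184 × 0.002000 = 0.01037 kg
Total LOI = 13.26 kg
Glass = batch − LOI = 91.72 − 13.26 = 78.46 kg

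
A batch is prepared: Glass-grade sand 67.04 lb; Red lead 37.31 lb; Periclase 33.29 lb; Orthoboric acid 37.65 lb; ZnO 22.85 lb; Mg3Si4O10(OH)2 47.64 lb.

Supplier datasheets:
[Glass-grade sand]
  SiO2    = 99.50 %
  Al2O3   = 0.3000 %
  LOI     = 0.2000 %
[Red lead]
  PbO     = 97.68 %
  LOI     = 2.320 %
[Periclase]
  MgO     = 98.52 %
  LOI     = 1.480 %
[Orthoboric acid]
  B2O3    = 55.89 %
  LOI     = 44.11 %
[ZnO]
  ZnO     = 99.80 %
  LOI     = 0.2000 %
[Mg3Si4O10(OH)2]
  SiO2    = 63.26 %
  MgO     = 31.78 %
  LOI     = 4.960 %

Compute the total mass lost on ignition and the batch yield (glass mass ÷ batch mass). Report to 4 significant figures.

LOI loss = 20.51 lb; glass = 225.3 lb; yield = 91.66%

The intermediate values appear (rounded to 4 significant digits) across the worked steps. The working math keeps full float precision all the way through; each reported number receives exactly one rounding — the derived quantities (the six compositions, glass mass, LOI, the totals, yield) are recomputed starting from the weights per 225.3 lb of glass at full precision as they appear in problem or answer.
LOI of each material in turn:
  Glass-grade sand: 67.04 × 0.002000 = 0.1341 lb
  Red lead: 37.31 × 0.02320 = 0.8656 lb
  Periclase: 33.29 × 0.01480 = 0.4927 lb
  Orthoboric acid: 37.65 × 0.4411 = 16.61 lb
  ZnO: 22.85 × 0.002000 = 0.04570 lb
  Mg3Si4O10(OH)2: 47.64 × 0.04960 = 2.363 lb
Total LOI = 20.51 lb
Glass = batch − LOI = 245.8 − 20.51 = 225.3 lb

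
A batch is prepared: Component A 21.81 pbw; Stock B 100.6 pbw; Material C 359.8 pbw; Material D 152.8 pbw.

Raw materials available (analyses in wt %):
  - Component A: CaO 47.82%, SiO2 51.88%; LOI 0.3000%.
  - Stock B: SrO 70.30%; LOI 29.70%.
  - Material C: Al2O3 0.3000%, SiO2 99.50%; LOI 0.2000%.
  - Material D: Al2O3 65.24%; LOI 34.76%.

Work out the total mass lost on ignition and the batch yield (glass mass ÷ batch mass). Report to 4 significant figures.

Values along the way are displayed (rounded to four significant digits) within the worked lines. The whole derivation runs at full float precision through every step — every reported result is rounded just once; the derived quantities are rebuilt in full precision (LOI, the totals, the four compositions, the yield, net glass mass) from the batch weights on 551.2 pbw of glass, as set out in question or answer.
Loss on ignition, line by line:
  Component A: 21.81 × 0.003000 = 0.06543 pbw
  Stock B: 100.6 × 0.2970 = 29.88 pbw
  Material C: 359.8 × 0.002000 = 0.7196 pbw
  Material D: 152.8 × 0.3476 = 53.11 pbw
Total LOI = 83.78 pbw
Glass = batch − LOI = 635.0 − 83.78 = 551.2 pbw

LOI loss = 83.78 pbw; glass = 551.2 pbw; yield = 86.81%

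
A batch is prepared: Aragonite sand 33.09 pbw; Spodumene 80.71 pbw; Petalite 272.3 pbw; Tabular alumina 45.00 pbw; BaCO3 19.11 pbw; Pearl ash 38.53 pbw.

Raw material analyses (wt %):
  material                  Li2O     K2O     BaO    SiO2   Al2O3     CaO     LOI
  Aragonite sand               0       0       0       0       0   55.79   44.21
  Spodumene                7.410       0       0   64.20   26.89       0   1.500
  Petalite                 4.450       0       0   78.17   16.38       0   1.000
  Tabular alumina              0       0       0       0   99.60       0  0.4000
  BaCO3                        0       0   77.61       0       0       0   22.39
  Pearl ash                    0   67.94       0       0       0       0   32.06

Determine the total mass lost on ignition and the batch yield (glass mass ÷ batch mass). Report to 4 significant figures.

Intermediates are shown, rounded to four significant digits, across the worked steps — full float precision is maintained all the way through — a single rounding produces each reported result — derived quantities (totals, glass mass, the yield, LOI, the six compositions) are re-derived from the batch weights for 453.4 pbw of glass at full precision exactly as printed in the problem or the answer.
LOI of each material in turn:
  Aragonite sand: 33.09 × 0.4421 = 14.63 pbw
  Spodumene: 80.71 × 0.01500 = 1.211 pbw
  Petalite: 272.3 × 0.01000 = 2.723 pbw
  Tabular alumina: 45.00 × 0.004000 = 0.1800 pbw
  BaCO3: 19.11 × 0.2239 = 4.279 pbw
  Pearl ash: 38.53 × 0.3206 = 12.35 pbw
Total LOI = 35.37 pbw
Glass = batch − LOI = 488.7 − 35.37 = 453.4 pbw

LOI loss = 35.37 pbw; glass = 453.4 pbw; yield = 92.76%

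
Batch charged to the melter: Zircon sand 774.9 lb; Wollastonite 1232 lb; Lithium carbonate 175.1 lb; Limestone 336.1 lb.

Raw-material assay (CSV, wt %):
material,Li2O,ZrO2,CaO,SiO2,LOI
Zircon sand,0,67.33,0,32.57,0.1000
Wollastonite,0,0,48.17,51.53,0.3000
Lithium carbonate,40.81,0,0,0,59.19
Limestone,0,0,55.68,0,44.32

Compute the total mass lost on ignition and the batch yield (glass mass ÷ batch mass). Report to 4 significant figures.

LOI loss = 257.1 lb; glass = 2261 lb; yield = 89.79%

Mid-chain values appear, rounded to 4 significant figures, across the worked steps — the whole derivation runs at full precision end to end. A single rounding finalizes each reported result; all derived quantities are rebuilt at full precision (glass mass, ignition loss, four oxide percentages, the yield, totals) using the weight values on 2261 lb of glass exactly as printed in the question or the answer.
LOI of each material in turn:
  Zircon sand: 774.9 × 0.001000 = 0.7749 lb
  Wollastonite: 1232 × 0.003000 = 3.696 lb
  Lithium carbonate: 175.1 × 0.5919 = 103.6 lb
  Limestone: 336.1 × 0.4432 = 149.0 lb
Total LOI = 257.1 lb
Glass = batch − LOI = 2518 − 257.1 = 2261 lb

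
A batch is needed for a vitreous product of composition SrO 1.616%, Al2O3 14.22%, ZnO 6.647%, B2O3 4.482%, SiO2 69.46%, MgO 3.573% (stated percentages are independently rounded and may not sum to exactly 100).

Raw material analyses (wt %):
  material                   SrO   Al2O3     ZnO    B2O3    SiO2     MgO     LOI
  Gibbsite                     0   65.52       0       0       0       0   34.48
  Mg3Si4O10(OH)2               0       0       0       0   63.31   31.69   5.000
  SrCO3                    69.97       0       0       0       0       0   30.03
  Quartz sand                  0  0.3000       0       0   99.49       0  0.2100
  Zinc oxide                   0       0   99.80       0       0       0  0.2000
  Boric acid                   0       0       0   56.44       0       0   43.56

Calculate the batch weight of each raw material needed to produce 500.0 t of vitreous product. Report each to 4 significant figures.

Batch per 500.0 t vitreous product:
  Gibbsite: 107.1 t
  Mg3Si4O10(OH)2: 56.37 t
  SrCO3: 11.55 t
  Quartz sand: 313.2 t
  Zinc oxide: 33.30 t
  Boric acid: 39.71 t
Total batch = 561.2 t; LOI loss = 61.24 t; yield = 89.09%

The working math runs at full float precision through the solve — values along the way appear, rounded to 4 significant digits, at each printed step. A single rounding completes each reported result — derived quantities are rebuilt at full precision (six oxide percentages, glass mass, the totals, ignition loss, the yield) using the weight values on 500.0 t of glass, as they appear in the question or the answer.
Per-oxide target masses for 500.0 t vitreous product:
  SrO: 1.616% × 500.0 = 8.080 t
  Al2O3: 14.22% × 500.0 = 71.10 t
  ZnO: 6.647% × 500.0 = 33.24 t
  B2O3: 4.482% × 500.0 = 22.41 t
  SiO2: 69.46% × 500.0 = 347.3 t
  MgO: 3.573% × 500.0 = 17.86 t
Oxide-by-oxide audit from the weights as reported, at the basis given (sum by sum, the targets are met exact up to rounding of places):
  SrO: 11.55·0.6997 = 8.082 t (target 8.080 t)
  Al2O3: 107.1·0.6552 + 313.2·0.003000 = 71.11 t (target 71.10 t)
  ZnO: 33.30·0.9980 = 33.23 t (target 33.24 t)
  B2O3: 39.71·0.5644 = 22.41 t (target 22.41 t)
  SiO2: 56.37·0.6331 + 313.2·0.9949 = 347.3 t (target 347.3 t)
  MgO: 56.37·0.3169 = 17.86 t (target 17.86 t)
Glass-mass sanity pass: whole batch net of LOI = 500.0 t (summing oxide targets gives 500.0 t; against the stated basis, 500.0 t — gaps are rounding artifacts).
Batch total: Σ batch = 561.2 t; LOI loss = Σ batch·LOI = 61.24 t; glass ÷ batch gives a yield of 89.09%.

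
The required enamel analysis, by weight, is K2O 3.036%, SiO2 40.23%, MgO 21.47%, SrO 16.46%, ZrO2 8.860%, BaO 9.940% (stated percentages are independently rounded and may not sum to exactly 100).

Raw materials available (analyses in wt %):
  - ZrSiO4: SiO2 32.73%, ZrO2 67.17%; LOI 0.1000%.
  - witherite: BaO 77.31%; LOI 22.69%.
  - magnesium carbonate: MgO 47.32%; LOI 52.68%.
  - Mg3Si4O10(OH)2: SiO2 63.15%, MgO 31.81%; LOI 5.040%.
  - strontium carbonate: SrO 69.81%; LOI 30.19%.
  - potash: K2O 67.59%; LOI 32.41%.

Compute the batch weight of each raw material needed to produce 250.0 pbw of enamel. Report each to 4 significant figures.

Values along the way are printed rounded to four significant figures across the worked steps. Every computation maintains full precision throughout — every reported value is rounded only once — derived quantities are rebuilt starting from the weights per 250.0 pbw of glass in exact precision (the six compositions, net glass mass, the totals, yield, ignition loss), as given in the problem or the answer.
Oxide-by-oxide targets in 250.0 pbw enamel:
  K2O: 3.036% × 250.0 = 7.590 pbw
  SiO2: 40.23% × 250.0 = 100.6 pbw
  MgO: 21.47% × 250.0 = 53.68 pbw
  SrO: 16.46% × 250.0 = 41.15 pbw
  ZrO2: 8.860% × 250.0 = 22.15 pbw
  BaO: 9.940% × 250.0 = 24.85 pbw
Per-oxide balance check on the weights just shown, at the basis given (every target is met by its sum exact up to rounding of places):
  K2O: 11.23·0.6759 = 7.590 pbw (target 7.590 pbw)
  SiO2: 32.98·0.3273 + 142.2·0.6315 = 100.6 pbw (target 100.6 pbw)
  MgO: 17.86·0.4732 + 142.2·0.3181 = 53.69 pbw (target 53.68 pbw)
  SrO: 58.95·0.6981 = 41.15 pbw (target 41.15 pbw)
  ZrO2: 32.98·0.6717 = 22.15 pbw (target 22.15 pbw)
  BaO: 32.14·0.7731 = 24.85 pbw (target 24.85 pbw)
Glass-mass sanity pass: batch total minus LOI = 250.0 pbw (per-oxide target masses sum to 250.0 pbw; the stated basis being 250.0 pbw — deltas are rounding alone).
Batch total: Σ batch = 295.4 pbw; LOI loss = Σ batch·LOI = 45.34 pbw; yield, glass over the total, = 84.65%.

Batch per 250.0 pbw enamel:
  ZrSiO4: 32.98 pbw
  witherite: 32.14 pbw
  magnesium carbonate: 17.86 pbw
  Mg3Si4O10(OH)2: 142.2 pbw
  strontium carbonate: 58.95 pbw
  potash: 11.23 pbw
Total batch = 295.4 pbw; LOI loss = 45.34 pbw; yield = 84.65%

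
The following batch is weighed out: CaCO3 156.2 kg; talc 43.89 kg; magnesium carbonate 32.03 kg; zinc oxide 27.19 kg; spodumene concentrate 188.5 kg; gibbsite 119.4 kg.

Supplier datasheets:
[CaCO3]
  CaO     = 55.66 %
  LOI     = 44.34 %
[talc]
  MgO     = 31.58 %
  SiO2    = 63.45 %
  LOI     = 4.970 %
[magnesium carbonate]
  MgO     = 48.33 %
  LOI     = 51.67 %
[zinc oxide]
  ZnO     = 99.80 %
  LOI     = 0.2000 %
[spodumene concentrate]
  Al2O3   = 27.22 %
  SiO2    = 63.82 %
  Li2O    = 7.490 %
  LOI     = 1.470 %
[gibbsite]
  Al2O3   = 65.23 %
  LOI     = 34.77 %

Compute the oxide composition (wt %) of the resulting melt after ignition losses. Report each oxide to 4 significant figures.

The working math maintains exact precision at each step. Working values are rounded off to 4 significant figures as shown — each reported value is rounded once only; derived quantities (the totals, six oxide percentages, yield, glass mass, LOI) are computed from the weighed amounts for 434.9 kg of glass in full precision, as they appear in either problem or answer.
What the batch supplies per oxide:
  ZnO: 27.19·0.9980 = 27.14 kg
  CaO: 156.2·0.5566 = 86.94 kg
  MgO: 43.89·0.3158 + 32.03·0.4833 = 29.34 kg
  Al2O3: 188.5·0.2722 + 119.4·0.6523 = 129.2 kg
  SiO2: 43.89·0.6345 + 188.5·0.6382 = 148.1 kg
  Li2O: 188.5·0.07490 = 14.12 kg
LOI: 156.2·0.4434 + 43.89·0.04970 + 32.03·0.5167 + 27.19·0.002000 + 188.5·0.01470 + 119.4·0.3477 = 132.3 kg
The glass mass, total less LOI, = 567.2 − 132.3 = 434.9 kg (the oxide masses sum to this)
percent by weight: oxide/glass ×100

Glass mass = 434.9 kg (batch 567.2 − LOI 132.3).
Composition: ZnO 6.240%, CaO 19.99%, MgO 6.747%, Al2O3 29.71%, SiO2 34.07%, Li2O 3.247%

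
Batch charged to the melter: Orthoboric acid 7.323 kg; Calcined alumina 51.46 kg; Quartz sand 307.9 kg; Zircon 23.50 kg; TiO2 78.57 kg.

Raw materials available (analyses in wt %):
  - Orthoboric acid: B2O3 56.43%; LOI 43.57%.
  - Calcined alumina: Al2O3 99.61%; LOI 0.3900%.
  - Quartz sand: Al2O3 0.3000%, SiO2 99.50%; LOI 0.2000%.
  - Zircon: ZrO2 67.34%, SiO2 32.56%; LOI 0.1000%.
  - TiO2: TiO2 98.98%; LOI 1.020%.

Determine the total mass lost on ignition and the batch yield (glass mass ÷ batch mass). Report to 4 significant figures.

LOI loss = 4.832 kg; glass = 463.9 kg; yield = 98.97%

Intermediates are printed, rounded to 4 significant digits, at each printed step; each numeric step keeps full precision end to end — every reported result undergoes a single rounding — all derived quantities are rebuilt in full precision (ignition loss, five oxide percentages, totals, the yield, glass mass) starting from the weights at 463.9 kg of glass as they appear in the question or the answer.
Loss on ignition, line by line:
  Orthoboric acid: 7.323 × 0.4357 = 3.191 kg
  Calcined alumina: 51.46 × 0.003900 = 0.2007 kg
  Quartz sand: 307.9 × 0.002000 = 0.6158 kg
  Zircon: 23.50 × 0.001000 = 0.02350 kg
  TiO2: 78.57 × 0.01020 = 0.8014 kg
Total LOI = 4.832 kg
Glass = batch − LOI = 468.8 − 4.832 = 463.9 kg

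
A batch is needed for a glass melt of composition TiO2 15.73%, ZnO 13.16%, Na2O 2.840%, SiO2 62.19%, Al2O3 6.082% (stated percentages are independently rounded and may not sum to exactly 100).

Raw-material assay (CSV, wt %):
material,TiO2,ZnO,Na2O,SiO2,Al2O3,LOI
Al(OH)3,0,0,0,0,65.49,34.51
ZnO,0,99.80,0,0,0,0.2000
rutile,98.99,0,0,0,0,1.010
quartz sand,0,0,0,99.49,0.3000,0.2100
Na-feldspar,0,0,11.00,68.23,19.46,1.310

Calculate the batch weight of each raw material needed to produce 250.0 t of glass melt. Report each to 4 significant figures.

Every computation maintains exact precision end to end. Values along the way are displayed rounded off to 4 significant digits within the worked lines. Exactly one rounding goes into each reported number; all derived quantities, including totals, the yield, the five compositions, net glass mass, LOI, are computed starting from the weights for 250.0 t of glass in full float precision, as they appear in problem or answer.
Target masses of each oxide per 250.0 t glass melt:
  TiO2: 15.73% × 250.0 = 39.33 t
  ZnO: 13.16% × 250.0 = 32.90 t
  Na2O: 2.840% × 250.0 = 7.100 t
  SiO2: 62.19% × 250.0 = 155.5 t
  Al2O3: 6.082% × 250.0 = 15.20 t
Verifying the oxide balance applying the batch weights above, per the basis as stated (target by target, the sums agree within answer rounding):
  TiO2: 39.73·0.9899 = 39.33 t (target 39.33 t)
  ZnO: 32.97·0.9980 = 32.90 t (target 32.90 t)
  Na2O: 64.55·0.1100 = 7.100 t (target 7.100 t)
  SiO2: 112.0·0.9949 + 64.55·0.6823 = 155.5 t (target 155.5 t)
  Al2O3: 3.525·0.6549 + 112.0·0.003000 + 64.55·0.1946 = 15.21 t (target 15.20 t)
Glass-mass bookkeeping: batch Σ − ignition loss = 250.0 t (the Σ of target masses is 250.0 t; against the stated basis, 250.0 t — differing by rounding only).
Batch grand total — Σ batch = 252.8 t; LOI removed, Σ of batch·LOI: 2.764 t; the yield ratio, glass ÷ batch: 98.91%.

Batch per 250.0 t glass melt:
  Al(OH)3: 3.525 t
  ZnO: 32.97 t
  rutile: 39.73 t
  quartz sand: 112.0 t
  Na-feldspar: 64.55 t
Total batch = 252.8 t; LOI loss = 2.764 t; yield = 98.91%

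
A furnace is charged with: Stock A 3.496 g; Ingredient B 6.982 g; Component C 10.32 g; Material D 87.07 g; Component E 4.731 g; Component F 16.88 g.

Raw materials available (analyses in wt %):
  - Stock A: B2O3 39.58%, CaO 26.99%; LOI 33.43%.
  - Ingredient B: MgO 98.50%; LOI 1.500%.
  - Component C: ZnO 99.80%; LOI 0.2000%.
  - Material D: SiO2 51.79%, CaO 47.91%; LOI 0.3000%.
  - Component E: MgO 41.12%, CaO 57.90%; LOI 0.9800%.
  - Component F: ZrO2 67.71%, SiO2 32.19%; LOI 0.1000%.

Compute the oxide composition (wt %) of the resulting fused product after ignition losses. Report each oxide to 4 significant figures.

Glass mass = 127.9 g (batch 129.5 − LOI 1.619).
Composition: ZrO2 8.939%, ZnO 8.055%, MgO 6.900%, B2O3 1.082%, SiO2 39.52%, CaO 35.51%

Each numeric step carries full float precision at all times. Values along the way are shown rounded off to 4 significant figures in the working; exactly one rounding is applied to each reported number — all derived quantities (LOI, yield, six oxide percentages, glass mass, totals) are recomputed starting from the weights for 127.9 g of glass at full precision, as set out in question or answer.
Mass of each oxide from the mix:
  ZrO2: 16.88·0.6771 = 11.43 g
  ZnO: 10.32·0.9980 = 10.30 g
  MgO: 6.982·0.9850 + 4.731·0.4112 = 8.823 g
  B2O3: 3.496·0.3958 = 1.384 g
  SiO2: 87.07·0.5179 + 16.88·0.3219 = 50.53 g
  CaO: 3.496·0.2699 + 87.07·0.4791 + 4.731·0.5790 = 45.40 g
LOI: 3.496·0.3343 + 6.982·0.01500 + 10.32·0.002000 + 87.07·0.003000 + 4.731·0.009800 + 16.88·0.001000 = 1.619 g
Glass mass = batch − LOI = 129.5 − 1.619 = 127.9 g (the oxide masses sum to this)
each wt % is 100 × oxide ÷ glass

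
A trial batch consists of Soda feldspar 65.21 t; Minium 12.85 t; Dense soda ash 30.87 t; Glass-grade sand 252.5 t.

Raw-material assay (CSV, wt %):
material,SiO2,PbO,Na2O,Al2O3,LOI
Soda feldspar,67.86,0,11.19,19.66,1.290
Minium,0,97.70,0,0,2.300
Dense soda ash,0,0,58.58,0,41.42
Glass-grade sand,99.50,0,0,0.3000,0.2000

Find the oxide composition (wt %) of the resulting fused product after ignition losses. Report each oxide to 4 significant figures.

In-progress results are displayed, rounded to 4 significant digits, within the worked lines — all arithmetic maintains full precision at each step; each reported figure is rounded just once; derived quantities (the four compositions, yield, LOI, the totals, net glass mass) are carried starting from the weights per 347.0 t of glass at full float precision, precisely as stated by the problem or answer text.
Delivered oxide masses:
  SiO2: 65.21·0.6786 + 252.5·0.9950 = 295.5 t
  PbO: 12.85·0.9770 = 12.55 t
  Na2O: 65.21·0.1119 + 30.87·0.5858 = 25.38 t
  Al2O3: 65.21·0.1966 + 252.5·0.003000 = 13.58 t
LOI: 65.21·0.01290 + 12.85·0.02300 + 30.87·0.4142 + 252.5·0.002000 = 14.43 t
Glass = total batch minus LOI = 361.4 − 14.43 = 347.0 t (matching Σ of the oxides)
percent share: oxide ÷ glass, ×100

Glass mass = 347.0 t (batch 361.4 − LOI 14.43).
Composition: SiO2 85.15%, PbO 3.618%, Na2O 7.314%, Al2O3 3.913%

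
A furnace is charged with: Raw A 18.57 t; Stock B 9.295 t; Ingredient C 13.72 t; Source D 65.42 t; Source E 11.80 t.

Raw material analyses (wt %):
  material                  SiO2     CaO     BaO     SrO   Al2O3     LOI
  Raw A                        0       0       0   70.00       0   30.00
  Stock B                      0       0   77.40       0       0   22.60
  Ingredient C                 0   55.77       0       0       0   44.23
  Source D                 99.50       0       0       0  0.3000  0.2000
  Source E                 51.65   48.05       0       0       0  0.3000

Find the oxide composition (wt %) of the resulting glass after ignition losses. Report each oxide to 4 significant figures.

All internal work carries exact precision from first step to last. In-progress results are shown rounded to 4 significant digits alongside each step — every reported number is rounded only once. Derived quantities, which include ignition loss, the five compositions, the yield, totals, net glass mass, are re-derived at full precision, precisely as stated by the question or the answer, from the weighed amounts per 104.9 t of glass.
Per-oxide mass from batch:
  SiO2: 65.42·0.9950 + 11.80·0.5165 = 71.19 t
  CaO: 13.72·0.5577 + 11.80·0.4805 = 13.32 t
  BaO: 9.295·0.7740 = 7.194 t
  SrO: 18.57·0.7000 = 13.00 t
  Al2O3: 65.42·0.003000 = 0.1963 t
LOI: 18.57·0.3000 + 9.295·0.2260 + 13.72·0.4423 + 65.42·0.002000 + 11.80·0.003000 = 13.91 t
batch − LOI leaves glass = 118.8 − 13.91 = 104.9 t (the oxide masses sum to this)
each wt % is 100 × oxide ÷ glass

Glass mass = 104.9 t (batch 118.8 − LOI 13.91).
Composition: SiO2 67.86%, CaO 12.70%, BaO 6.858%, SrO 12.39%, Al2O3 0.1871%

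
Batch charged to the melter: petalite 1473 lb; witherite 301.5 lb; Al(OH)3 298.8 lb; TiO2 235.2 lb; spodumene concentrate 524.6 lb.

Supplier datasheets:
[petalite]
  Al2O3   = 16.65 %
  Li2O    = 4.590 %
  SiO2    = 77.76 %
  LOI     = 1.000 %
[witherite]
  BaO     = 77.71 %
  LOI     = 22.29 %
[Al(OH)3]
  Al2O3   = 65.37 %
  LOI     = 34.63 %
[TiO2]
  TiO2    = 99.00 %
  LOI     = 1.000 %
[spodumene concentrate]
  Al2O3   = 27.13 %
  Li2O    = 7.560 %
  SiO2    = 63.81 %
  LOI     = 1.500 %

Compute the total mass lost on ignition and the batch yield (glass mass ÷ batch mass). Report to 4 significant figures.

Each numeric step keeps full float precision at each step — working values are shown rounded off to 4 significant digits alongside each step; every reported result takes exactly one rounding; all derived quantities are recomputed from the weighed amounts at 2637 lb of glass at full float precision (ignition loss, the yield, glass mass, the totals, the five compositions), as quoted within problem or answer.
Per-material ignition loss:
  petalite: 1473 × 0.01000 = 14.73 lb
  witherite: 301.5 × 0.2229 = 67.20 lb
  Al(OH)3: 298.8 × 0.3463 = 103.5 lb
  TiO2: 235.2 × 0.01000 = 2.352 lb
  spodumene concentrate: 524.6 × 0.01500 = 7.869 lb
Total LOI = 195.6 lb
Glass = batch − LOI = 2833 − 195.6 = 2637 lb

LOI loss = 195.6 lb; glass = 2637 lb; yield = 93.09%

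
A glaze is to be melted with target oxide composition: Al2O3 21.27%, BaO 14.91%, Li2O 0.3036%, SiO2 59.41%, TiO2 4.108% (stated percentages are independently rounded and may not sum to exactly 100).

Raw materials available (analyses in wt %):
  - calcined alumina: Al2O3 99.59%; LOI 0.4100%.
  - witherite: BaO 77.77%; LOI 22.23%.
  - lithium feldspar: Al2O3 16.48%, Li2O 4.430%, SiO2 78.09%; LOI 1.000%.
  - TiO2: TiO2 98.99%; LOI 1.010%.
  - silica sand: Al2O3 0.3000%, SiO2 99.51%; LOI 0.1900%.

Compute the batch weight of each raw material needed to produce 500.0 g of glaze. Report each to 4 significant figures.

Batch per 500.0 g glaze:
  calcined alumina: 100.3 g
  witherite: 95.86 g
  lithium feldspar: 34.27 g
  TiO2: 20.75 g
  silica sand: 271.6 g
Total batch = 522.8 g; LOI loss = 22.79 g; yield = 95.64%

Intermediates appear rounded to 4 significant digits across the worked steps. The working math maintains exact precision from first step to last — exactly one rounding is applied to each reported number — all derived quantities are carried at exact precision (the totals, the five compositions, ignition loss, the yield, net glass mass) starting from the weights at 500.0 g of glass, precisely as stated by question or answer.
Oxide-by-oxide targets in 500.0 g glaze:
  Al2O3: 21.27% × 500.0 = 106.4 g
  BaO: 14.91% × 500.0 = 74.55 g
  Li2O: 0.3036% × 500.0 = 1.518 g
  SiO2: 59.41% × 500.0 = 297.0 g
  TiO2: 4.108% × 500.0 = 20.54 g
A balance pass over the oxides, using the reported weights, for the quoted basis mass (oxide sums agree with the targets exact up to rounding of places):
  Al2O3: 100.3·0.9959 + 34.27·0.1648 + 271.6·0.003000 = 106.4 g (target 106.4 g)
  BaO: 95.86·0.7777 = 74.55 g (target 74.55 g)
  Li2O: 34.27·0.04430 = 1.518 g (target 1.518 g)
  SiO2: 34.27·0.7809 + 271.6·0.9951 = 297.0 g (target 297.0 g)
  TiO2: 20.75·0.9899 = 20.54 g (target 20.54 g)
Consistency of the glass mass: total charge less LOI = 500.0 g (per-oxide target masses sum to 500.0 g; with the basis standing at 500.0 g — a pure rounding effect).
Whole-batch sum: Σ batch = 522.8 g; ignition loss, Σ(batch × LOI) = 22.79 g; yield: glass divided by total = 95.64%.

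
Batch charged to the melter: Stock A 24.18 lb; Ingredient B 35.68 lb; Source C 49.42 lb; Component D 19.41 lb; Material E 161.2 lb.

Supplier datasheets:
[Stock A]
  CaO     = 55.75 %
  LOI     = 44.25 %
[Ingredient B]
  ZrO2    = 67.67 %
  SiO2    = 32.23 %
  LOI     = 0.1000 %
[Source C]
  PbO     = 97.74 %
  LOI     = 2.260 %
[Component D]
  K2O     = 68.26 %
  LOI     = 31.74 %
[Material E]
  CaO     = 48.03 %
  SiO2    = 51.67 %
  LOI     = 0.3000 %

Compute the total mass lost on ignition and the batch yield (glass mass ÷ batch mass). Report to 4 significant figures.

Each numeric step runs at full float precision end to end. Working values are displayed, with 4-significant-digit rounding, alongside each step; exactly one rounding lands on every reported figure. Derived quantities are rebuilt from the weighed amounts on 271.4 lb of glass at full precision (totals, five oxide percentages, glass mass, yield, ignition loss), as given in the problem or answer text.
LOI of each material in turn:
  Stock A: 24.18 × 0.4425 = 10.70 lb
  Ingredient B: 35.68 × 0.001000 = 0.03568 lb
  Source C: 49.42 × 0.02260 = 1.117 lb
  Component D: 19.41 × 0.3174 = 6.161 lb
  Material E: 161.2 × 0.003000 = 0.4836 lb
Total LOI = 18.50 lb
Glass = batch − LOI = 289.9 − 18.50 = 271.4 lb

LOI loss = 18.50 lb; glass = 271.4 lb; yield = 93.62%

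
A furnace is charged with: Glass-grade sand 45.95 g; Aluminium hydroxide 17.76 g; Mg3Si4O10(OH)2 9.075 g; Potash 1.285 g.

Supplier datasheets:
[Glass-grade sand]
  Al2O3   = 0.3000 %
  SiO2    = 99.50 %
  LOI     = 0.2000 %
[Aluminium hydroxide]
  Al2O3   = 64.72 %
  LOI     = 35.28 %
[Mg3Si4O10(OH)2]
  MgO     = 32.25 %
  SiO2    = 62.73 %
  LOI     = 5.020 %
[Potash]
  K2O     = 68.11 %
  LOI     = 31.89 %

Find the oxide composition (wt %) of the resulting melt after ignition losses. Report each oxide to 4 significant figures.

All internal work maintains full precision end to end — values along the way appear rounded to 4 significant digits. Every reported figure sees exactly one rounding; all derived quantities are computed in full precision (four oxide percentages, yield, glass mass, totals, ignition loss) from the batch weights for 66.85 g of glass, as set out in question or answer.
Delivered oxide masses:
  Al2O3: 45.95·0.003000 + 17.76·0.6472 = 11.63 g
  MgO: 9.075·0.3225 = 2.927 g
  SiO2: 45.95·0.9950 + 9.075·0.6273 = 51.41 g
  K2O: 1.285·0.6811 = 0.8752 g
LOI: 45.95·0.002000 + 17.76·0.3528 + 9.075·0.05020 + 1.285·0.3189 = 7.223 g
Resulting glass, batch − LOI: 74.07 − 7.223 = 66.85 g (equal to the oxide-mass sum)
oxide / glass × 100 gives the wt %

Glass mass = 66.85 g (batch 74.07 − LOI 7.223).
Composition: Al2O3 17.40%, MgO 4.378%, SiO2 76.91%, K2O 1.309%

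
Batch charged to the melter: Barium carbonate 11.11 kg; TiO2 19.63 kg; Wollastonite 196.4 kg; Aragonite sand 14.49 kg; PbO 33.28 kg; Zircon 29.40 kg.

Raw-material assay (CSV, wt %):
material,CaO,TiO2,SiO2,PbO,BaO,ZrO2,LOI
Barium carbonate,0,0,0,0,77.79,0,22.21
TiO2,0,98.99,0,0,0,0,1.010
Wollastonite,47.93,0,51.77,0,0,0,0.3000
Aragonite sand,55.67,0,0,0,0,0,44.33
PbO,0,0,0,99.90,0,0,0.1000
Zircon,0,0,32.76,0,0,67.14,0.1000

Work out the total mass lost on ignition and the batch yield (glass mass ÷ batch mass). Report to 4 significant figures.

Mid-chain values are printed (rounded to four significant digits) in the working — exact precision is kept from start to finish; a single rounding completes every reported figure. The derived quantities, including the totals, the yield, LOI, net glass mass, six oxide percentages, are carried from the weighed amounts per 294.6 kg of glass at full float precision, as given in either problem or answer.
Loss on ignition, line by line:
  Barium carbonate: 11.11 × 0.2221 = 2.468 kg
  TiO2: 19.63 × 0.01010 = 0.1983 kg
  Wollastonite: 196.4 × 0.003000 = 0.5892 kg
  Aragonite sand: 14.49 × 0.4433 = 6.423 kg
  PbO: 33.28 × 0.001000 = 0.03328 kg
  Zircon: 29.40 × 0.001000 = 0.02940 kg
Total LOI = 9.741 kg
Glass = batch − LOI = 304.3 − 9.741 = 294.6 kg

LOI loss = 9.741 kg; glass = 294.6 kg; yield = 96.80%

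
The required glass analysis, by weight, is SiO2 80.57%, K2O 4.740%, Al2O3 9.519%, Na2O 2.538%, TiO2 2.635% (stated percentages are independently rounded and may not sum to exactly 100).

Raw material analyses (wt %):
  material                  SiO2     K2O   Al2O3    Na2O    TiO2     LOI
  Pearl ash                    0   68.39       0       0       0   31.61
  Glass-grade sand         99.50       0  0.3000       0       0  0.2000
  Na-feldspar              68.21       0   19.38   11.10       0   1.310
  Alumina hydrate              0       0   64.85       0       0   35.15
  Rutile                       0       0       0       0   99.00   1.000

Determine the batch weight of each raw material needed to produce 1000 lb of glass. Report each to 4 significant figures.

The working math carries full float precision in all steps. In-progress results appear (rounded to four significant digits) in the working; each reported value undergoes a single rounding; the derived quantities, which include LOI, yield, glass mass, the five compositions, totals, are carried at exact precision, as given in either problem or answer, starting from the weights for 1000 lb of glass.
Target masses of each oxide per 1000 lb glass:
  SiO2: 80.57% × 1000 = 805.7 lb
  K2O: 4.740% × 1000 = 47.40 lb
  Al2O3: 9.519% × 1000 = 95.19 lb
  Na2O: 2.538% × 1000 = 25.38 lb
  TiO2: 2.635% × 1000 = 26.35 lb
Checking each oxide sum on the weights just shown, on the stated basis (delivered sums recover each target given rounding of the digits):
  SiO2: 653.0·0.9950 + 228.6·0.6821 = 805.7 lb (target 805.7 lb)
  K2O: 69.31·0.6839 = 47.40 lb (target 47.40 lb)
  Al2O3: 653.0·0.003000 + 228.6·0.1938 + 75.43·0.6485 = 95.18 lb (target 95.19 lb)
  Na2O: 228.6·0.1110 = 25.37 lb (target 25.38 lb)
  TiO2: 26.62·0.9900 = 26.35 lb (target 26.35 lb)
Glass-mass bookkeeping: whole batch net of LOI = 1000 lb (oxide target masses add up to 1000 lb; basis as stated: 1000 lb — deltas are rounding alone).
Batch total: Σ batch = 1053 lb; loss to ignition Σ batch·LOI = 52.99 lb; yield: glass divided by total = 94.97%.

Batch per 1000 lb glass:
  Pearl ash: 69.31 lb
  Glass-grade sand: 653.0 lb
  Na-feldspar: 228.6 lb
  Alumina hydrate: 75.43 lb
  Rutile: 26.62 lb
Total batch = 1053 lb; LOI loss = 52.99 lb; yield = 94.97%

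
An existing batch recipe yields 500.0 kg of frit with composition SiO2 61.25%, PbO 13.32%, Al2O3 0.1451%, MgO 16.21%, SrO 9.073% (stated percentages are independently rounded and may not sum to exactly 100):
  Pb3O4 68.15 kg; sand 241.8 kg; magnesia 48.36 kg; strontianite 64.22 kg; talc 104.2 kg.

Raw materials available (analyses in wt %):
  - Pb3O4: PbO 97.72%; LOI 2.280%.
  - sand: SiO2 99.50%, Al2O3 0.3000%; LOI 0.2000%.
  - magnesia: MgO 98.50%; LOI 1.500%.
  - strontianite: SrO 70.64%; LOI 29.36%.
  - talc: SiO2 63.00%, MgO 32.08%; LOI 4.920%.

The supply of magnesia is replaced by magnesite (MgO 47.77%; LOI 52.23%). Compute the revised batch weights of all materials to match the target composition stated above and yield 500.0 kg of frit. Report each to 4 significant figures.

Revised batch per 500.0 kg frit:
  Pb3O4: 68.15 kg
  sand: 241.8 kg
  magnesite: 99.71 kg
  strontianite: 64.22 kg
  talc: 104.2 kg
Total batch = 578.1 kg; LOI loss = 78.10 kg

Mid-chain values are printed rounded off to 4 significant digits at each printed step — all arithmetic holds full float precision from first step to last — every reported result undergoes a single rounding. Derived quantities are recomputed at exact precision (LOI, totals, the five compositions, yield, glass mass) from the weighed amounts for 500.0 kg of glass as written in either problem or answer.
Target oxide masses per 500.0 kg frit:
  SiO2: 61.25% × 500.0 = 306.2 kg
  PbO: 13.32% × 500.0 = 66.60 kg
  Al2O3: 0.1451% × 500.0 = 0.7255 kg
  MgO: 16.21% × 500.0 = 81.05 kg
  SrO: 9.073% × 500.0 = 45.36 kg
Sums-versus-targets review per the reported batch figures, on the stated basis (sum by sum, the targets are met modulo rounding of the values):
  SiO2: 241.8·0.9950 + 104.2·0.6300 = 306.2 kg (target 306.2 kg)
  PbO: 68.15·0.9772 = 66.60 kg (target 66.60 kg)
  Al2O3: 241.8·0.003000 = 0.7254 kg (target 0.7255 kg)
  MgO: 99.71·0.4777 + 104.2·0.3208 = 81.06 kg (target 81.05 kg)
  SrO: 64.22·0.7064 = 45.37 kg (target 45.36 kg)
Auditing the glass mass value: the batch minus its LOI: 500.0 kg (per-oxide target masses sum to 500.0 kg; versus the stated basis of 500.0 kg — deltas are rounding alone).
Batch total: Σ batch = 578.1 kg; LOI loss = Σ batch·LOI = 78.10 kg; glass ÷ batch gives a yield of 86.49%.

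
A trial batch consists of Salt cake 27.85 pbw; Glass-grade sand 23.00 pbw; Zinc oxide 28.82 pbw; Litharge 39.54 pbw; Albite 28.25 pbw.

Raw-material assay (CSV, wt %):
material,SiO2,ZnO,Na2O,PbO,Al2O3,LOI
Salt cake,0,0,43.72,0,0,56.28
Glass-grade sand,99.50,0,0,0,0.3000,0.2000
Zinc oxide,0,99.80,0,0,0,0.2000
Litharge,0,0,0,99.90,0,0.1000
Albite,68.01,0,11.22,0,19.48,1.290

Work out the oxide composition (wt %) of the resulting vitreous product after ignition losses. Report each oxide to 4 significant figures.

Glass mass = 131.3 pbw (batch 147.5 − LOI 16.18).
Composition: SiO2 32.07%, ZnO 21.91%, Na2O 11.69%, PbO 30.09%, Al2O3 4.244%

The intermediate values are displayed with 4-significant-digit rounding across the worked steps; the working math runs at exact precision throughout — every reported number carries a single rounding; derived quantities (LOI, the five compositions, glass mass, totals, the yield) are computed in full float precision from the batch weights for 131.3 pbw of glass as quoted within either problem or answer.
Oxide masses out of the charge:
  SiO2: 23.00·0.9950 + 28.25·0.6801 = 42.10 pbw
  ZnO: 28.82·0.9980 = 28.76 pbw
  Na2O: 27.85·0.4372 + 28.25·0.1122 = 15.35 pbw
  PbO: 39.54·0.9990 = 39.50 pbw
  Al2O3: 23.00·0.003000 + 28.25·0.1948 = 5.572 pbw
LOI: 27.85·0.5628 + 23.00·0.002000 + 28.82·0.002000 + 39.54·0.001000 + 28.25·0.01290 = 16.18 pbw
Glass mass = batch − LOI = 147.5 − 16.18 = 131.3 pbw (= the summed oxide contributions)
each wt % is 100 × oxide ÷ glass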